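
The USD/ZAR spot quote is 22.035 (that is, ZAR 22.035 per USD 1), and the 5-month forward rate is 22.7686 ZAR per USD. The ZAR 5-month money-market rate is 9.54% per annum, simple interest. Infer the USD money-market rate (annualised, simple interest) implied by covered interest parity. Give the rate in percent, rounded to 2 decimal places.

1.50%

T = 5/12 years.
CIP gives F = S · g_ZAR/g_USD, so g_ZAR/g_USD = 22.7686/22.035 = 1.0332925.
ZAR growth factor: 1 + 0.0954×5/12 = 1.039750.
So the USD growth factor = 1.0062494.
(1.0062494 − 1)/T = 0.014999, i.e. 1.50%.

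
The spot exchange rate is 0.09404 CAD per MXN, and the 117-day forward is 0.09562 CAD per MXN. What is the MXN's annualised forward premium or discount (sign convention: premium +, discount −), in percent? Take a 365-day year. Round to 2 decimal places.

T = 117/365 years.
(F − S)/S = (0.09562 − 0.09404)/0.09404 = 0.0168014.
Annualise by dividing by T: 0.0168014 / (117/365) = 0.052415 → 5.24%.

+5.24%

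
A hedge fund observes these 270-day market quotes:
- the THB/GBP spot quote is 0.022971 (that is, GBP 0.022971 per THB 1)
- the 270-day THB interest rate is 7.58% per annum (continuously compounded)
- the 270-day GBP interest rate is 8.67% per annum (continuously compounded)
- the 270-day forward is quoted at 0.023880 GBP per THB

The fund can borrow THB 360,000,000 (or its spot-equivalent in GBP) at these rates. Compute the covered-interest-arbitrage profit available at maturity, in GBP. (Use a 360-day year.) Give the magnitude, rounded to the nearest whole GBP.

GBP 274,531

T = 270/360 years.
Keep in THB, deliver into the forward: 360,000,000·1.058497024·0.023880 = GBP 9,099,687.22.
Swap to GBP now, deposit: 360,000,000·0.022971·1.067185704 = GBP 8,825,156.21.
The quoted forward overvalues THB, so borrow GBP, buy THB at spot, deposit the THB at 7.58%, and sell the proceeds forward at 0.023880.
Profit = 9,099,687.22 − 8,825,156.21 = GBP 274,531.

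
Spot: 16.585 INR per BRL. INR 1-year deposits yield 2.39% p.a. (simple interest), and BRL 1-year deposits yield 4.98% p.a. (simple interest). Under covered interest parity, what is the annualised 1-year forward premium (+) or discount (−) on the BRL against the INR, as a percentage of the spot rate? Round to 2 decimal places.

T = 1 year.
CIP forward (INR per BRL) = 16.585 × 1.023900/1.049800 = 16.175825.
(F − S)/S ÷ T = (16.175825 − 16.585)/16.585/1 = -0.024671 → -2.47%.

-2.47%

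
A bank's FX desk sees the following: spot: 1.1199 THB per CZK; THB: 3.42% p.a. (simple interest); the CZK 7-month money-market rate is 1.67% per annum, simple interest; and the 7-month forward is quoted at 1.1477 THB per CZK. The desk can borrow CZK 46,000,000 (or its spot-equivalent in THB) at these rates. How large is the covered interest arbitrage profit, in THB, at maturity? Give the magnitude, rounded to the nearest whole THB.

THB 765,371

T = 7/12 years.
Keep in CZK, deliver into the forward: 46,000,000·1.0097416667·1.1477 = THB 53,308,503.50.
Swap to THB now, deposit: 46,000,000·1.1199·1.019950 = THB 52,543,132.23.
The quoted forward overvalues CZK, so borrow THB, buy CZK at spot, deposit the CZK at 1.67%, and sell the proceeds forward at 1.1477.
Profit = 53,308,503.50 − 52,543,132.23 = THB 765,371.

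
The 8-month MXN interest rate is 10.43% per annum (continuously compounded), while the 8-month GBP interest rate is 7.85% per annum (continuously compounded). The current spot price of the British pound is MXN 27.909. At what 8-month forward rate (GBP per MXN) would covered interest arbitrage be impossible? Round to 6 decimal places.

T = 8/12 years.
Growth of 1 MXN over T: e^(0.1043×8/12) = 1.0720078.
GBP growth factor: e^(0.0785×8/12) = 1.0537269.
So F = 27.909 × 1.0720078 / 1.0537269 = 28.39319 (MXN/GBP).
Invert for GBP per MXN: 1 / 28.39319 = 0.035220.

0.035220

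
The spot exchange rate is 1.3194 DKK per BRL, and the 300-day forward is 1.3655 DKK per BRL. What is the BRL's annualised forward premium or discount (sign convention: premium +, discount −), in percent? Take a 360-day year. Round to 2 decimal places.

T = 300/360 years.
(F − S)/S = (1.3655 − 1.3194)/1.3194 = 0.0349401.
×(1/T) gives 4.19% p.a.

+4.19%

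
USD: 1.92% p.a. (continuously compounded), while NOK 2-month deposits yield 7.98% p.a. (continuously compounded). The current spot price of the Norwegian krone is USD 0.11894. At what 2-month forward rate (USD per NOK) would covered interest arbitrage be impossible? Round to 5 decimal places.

T = 2/12 years.
USD growth factor: e^(0.0192×2/12) = 1.0032051.
NOK accumulates by e^(0.0798×2/12) = 1.0133888.
Forward (USD per NOK) = 0.11894 × 1.0032051 / 1.0133888 = 0.1177448.

0.11774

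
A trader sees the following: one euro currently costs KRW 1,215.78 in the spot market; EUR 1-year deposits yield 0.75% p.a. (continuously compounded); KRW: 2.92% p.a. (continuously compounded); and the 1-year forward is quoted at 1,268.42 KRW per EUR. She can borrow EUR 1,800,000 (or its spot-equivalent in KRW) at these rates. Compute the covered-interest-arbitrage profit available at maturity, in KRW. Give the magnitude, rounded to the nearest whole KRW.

KRW 47,096,540

T = 1 year.
Invest the EUR and cover forward: 1,800,000 × 1.007528195445 × 1268.42 = KRW 2,300,344,044.60.
Convert at spot and invest in KRW: 1,800,000 × 1215.78 × 1.029630499984 = KRW 2,253,247,504.69.
The quoted forward overvalues EUR, so borrow KRW, buy EUR at spot, deposit the EUR at 0.75%, and sell the proceeds forward at 1,268.42.
Profit = 2,300,344,044.60 − 2,253,247,504.69 = KRW 47,096,540.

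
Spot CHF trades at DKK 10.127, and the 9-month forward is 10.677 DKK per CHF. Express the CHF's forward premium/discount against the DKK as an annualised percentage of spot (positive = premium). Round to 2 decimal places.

T = 9/12 years.
Period premium: (10.677 − 10.127)/10.127 = 0.0543103.
Per annum: 0.0543103 / (9/12) = 0.072414 = 7.24%.

+7.24%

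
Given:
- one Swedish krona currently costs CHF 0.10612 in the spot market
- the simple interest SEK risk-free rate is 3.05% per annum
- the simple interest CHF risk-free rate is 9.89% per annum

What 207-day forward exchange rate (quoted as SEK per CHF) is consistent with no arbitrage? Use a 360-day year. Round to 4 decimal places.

9.0726

T = 207/360 years.
CHF accumulates by 1 + 0.0989×207/360 = 1.0568675.
Growth of 1 SEK over T: 1 + 0.0305×207/360 = 1.0175375.
CIP: F = S · (grow CHF)/(grow SEK) = 0.10612 × 1.0568675/1.0175375 = 0.1102218 CHF per SEK.
Invert for SEK per CHF: 1 / 0.1102218 = 9.0726.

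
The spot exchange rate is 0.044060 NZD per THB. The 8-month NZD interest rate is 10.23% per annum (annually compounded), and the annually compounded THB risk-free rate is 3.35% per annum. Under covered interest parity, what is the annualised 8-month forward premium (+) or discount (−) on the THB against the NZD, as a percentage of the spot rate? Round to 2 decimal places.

T = 8/12 years.
No-arbitrage forward: 0.04406 × 1.0670871 / 1.0222105 = 0.045994301 NZD/THB.
(F − S)/S ÷ T = (0.045994301 − 0.04406)/0.04406/(8/12) = 0.065852 → 6.59%.

+6.59%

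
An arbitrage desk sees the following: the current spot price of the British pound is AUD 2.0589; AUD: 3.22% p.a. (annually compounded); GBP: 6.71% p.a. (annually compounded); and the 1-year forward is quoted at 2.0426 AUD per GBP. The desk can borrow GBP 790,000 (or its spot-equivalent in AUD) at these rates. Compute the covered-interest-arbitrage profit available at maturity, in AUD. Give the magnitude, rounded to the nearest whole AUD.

T = 1 year.
Route A — deposit GBP, sell forward: 790,000 × 1.067100 × 2.0426 = AUD 1,721,930.18.
Route B — convert at spot, deposit AUD: 790,000 × 2.0589 × 1.032200 = AUD 1,678,905.30.
The quoted forward overvalues GBP, so borrow AUD, buy GBP at spot, deposit the GBP at 6.71%, and sell the proceeds forward at 2.0426.
The gap between the two covered legs is AUD 43,025.

AUD 43,025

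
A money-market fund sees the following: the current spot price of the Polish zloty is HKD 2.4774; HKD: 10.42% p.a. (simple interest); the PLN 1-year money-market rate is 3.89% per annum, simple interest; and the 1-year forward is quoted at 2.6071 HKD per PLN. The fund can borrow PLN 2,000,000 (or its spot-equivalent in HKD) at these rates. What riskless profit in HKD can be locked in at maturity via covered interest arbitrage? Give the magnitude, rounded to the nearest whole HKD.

HKD 54,058

T = 1 year.
Route A — deposit PLN, sell forward: 2,000,000 × 1.038900 × 2.6071 = HKD 5,417,032.38.
Route B — convert at spot, deposit HKD: 2,000,000 × 2.4774 × 1.104200 = HKD 5,471,090.16.
The quoted forward undervalues PLN, so borrow PLN, convert to HKD at spot, deposit the HKD at 10.42%, and buy PLN forward at 2.6071 to cover the loan.
Profit = 5,471,090.16 − 5,417,032.38 = HKD 54,058.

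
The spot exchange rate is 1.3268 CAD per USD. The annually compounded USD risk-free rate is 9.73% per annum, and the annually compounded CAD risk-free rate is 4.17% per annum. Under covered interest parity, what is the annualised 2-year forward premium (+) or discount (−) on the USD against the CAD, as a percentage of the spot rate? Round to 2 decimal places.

-4.94%

T = 2 years.
F = S · g_CAD/g_USD = 1.3268 × 1.0851389/1.2040673 = 1.1957490.
Annualised premium = (F − S)/S × (1/T) = (1.1957490 − 1.3268)/1.3268 ÷ 2 = -4.94%.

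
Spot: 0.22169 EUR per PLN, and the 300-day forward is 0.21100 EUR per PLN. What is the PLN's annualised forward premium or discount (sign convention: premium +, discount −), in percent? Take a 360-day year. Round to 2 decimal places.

T = 300/360 years.
(F − S)/S = (0.21100 − 0.22169)/0.22169 = -0.0482205.
×(1/T) gives -5.79% p.a.

-5.79%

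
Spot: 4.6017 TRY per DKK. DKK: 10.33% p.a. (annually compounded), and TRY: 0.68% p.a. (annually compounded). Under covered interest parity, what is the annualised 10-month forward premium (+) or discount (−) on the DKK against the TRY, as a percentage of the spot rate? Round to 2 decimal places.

-8.81%

T = 10/12 years.
No-arbitrage forward: 4.6017 × 1.0056635 / 1.0853705 = 4.2637622 TRY/DKK.
Annualised premium = (F − S)/S × (1/T) = (4.2637622 − 4.6017)/4.6017 ÷ (10/12) = -8.81%.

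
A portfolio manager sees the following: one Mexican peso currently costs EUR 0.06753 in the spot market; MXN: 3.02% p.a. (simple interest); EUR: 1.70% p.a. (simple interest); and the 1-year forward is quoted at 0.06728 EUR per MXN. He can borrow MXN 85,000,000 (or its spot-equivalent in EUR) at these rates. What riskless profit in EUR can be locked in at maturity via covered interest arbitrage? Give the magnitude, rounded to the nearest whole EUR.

T = 1 year.
Keep in MXN, deliver into the forward: 85,000,000·1.030200·0.06728 = EUR 5,891,507.76.
Swap to EUR now, deposit: 85,000,000·0.06753·1.017000 = EUR 5,837,630.85.
The quoted forward overvalues MXN, so borrow EUR, buy MXN at spot, deposit the MXN at 3.02%, and sell the proceeds forward at 0.06728.
Arbitrage profit = |5,891,507.76 − 5,837,630.85| = EUR 53,877.

EUR 53,877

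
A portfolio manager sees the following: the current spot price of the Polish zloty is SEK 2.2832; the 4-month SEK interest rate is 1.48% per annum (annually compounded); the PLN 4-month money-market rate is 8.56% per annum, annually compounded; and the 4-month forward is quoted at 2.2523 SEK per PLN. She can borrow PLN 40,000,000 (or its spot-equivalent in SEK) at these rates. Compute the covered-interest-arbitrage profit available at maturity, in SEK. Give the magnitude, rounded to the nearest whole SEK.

T = 4/12 years.
Route A — deposit PLN, sell forward: 40,000,000 × 1.0277558202 × 2.2523 = SEK 92,592,577.35.
Route B — convert at spot, deposit SEK: 40,000,000 × 2.2832 × 1.0049091937 = SEK 91,776,346.84.
The quoted forward overvalues PLN, so borrow SEK, buy PLN at spot, deposit the PLN at 8.56%, and sell the proceeds forward at 2.2523.
Arbitrage profit = |92,592,577.35 − 91,776,346.84| = SEK 816,231.

SEK 816,231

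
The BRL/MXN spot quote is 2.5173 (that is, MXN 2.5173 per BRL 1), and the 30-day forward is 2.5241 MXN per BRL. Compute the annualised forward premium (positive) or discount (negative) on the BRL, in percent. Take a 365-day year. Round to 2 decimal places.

T = 30/365 years.
Period premium: (2.5241 − 2.5173)/2.5173 = 0.0027013.
Annualise by dividing by T: 0.0027013 / (30/365) = 0.032866 → 3.29%.

+3.29%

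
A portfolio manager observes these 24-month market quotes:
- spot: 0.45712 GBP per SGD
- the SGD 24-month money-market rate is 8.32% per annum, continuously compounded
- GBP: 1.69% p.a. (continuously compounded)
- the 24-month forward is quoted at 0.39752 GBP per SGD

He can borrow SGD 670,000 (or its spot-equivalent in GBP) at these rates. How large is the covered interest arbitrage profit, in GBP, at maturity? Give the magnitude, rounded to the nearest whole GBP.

T = 2 years.
Keep in SGD, deliver into the forward: 670,000·1.18104543·0.39752 = GBP 314,557.75.
Swap to GBP now, deposit: 670,000·0.45712·1.03437771 = GBP 316,799.27.
The quoted forward undervalues SGD, so borrow SGD, convert to GBP at spot, deposit the GBP at 1.69%, and buy SGD forward at 0.39752 to cover the loan.
Arbitrage profit = |314,557.75 − 316,799.27| = GBP 2,242.

GBP 2,242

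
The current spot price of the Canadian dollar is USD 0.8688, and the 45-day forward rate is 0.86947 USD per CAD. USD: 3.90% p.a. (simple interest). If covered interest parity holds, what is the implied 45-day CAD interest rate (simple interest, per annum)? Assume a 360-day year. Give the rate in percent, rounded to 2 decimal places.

3.28%

T = 45/360 years.
F/S = 0.86947/0.8688 = 1.0007712 = (growth of USD) / (growth of CAD).
The USD side grows by 1 + 0.0390×45/360 = 1.004875.
So the CAD growth factor = 1.0041006.
(1.0041006 − 1)/T = 0.032805, i.e. 3.28%.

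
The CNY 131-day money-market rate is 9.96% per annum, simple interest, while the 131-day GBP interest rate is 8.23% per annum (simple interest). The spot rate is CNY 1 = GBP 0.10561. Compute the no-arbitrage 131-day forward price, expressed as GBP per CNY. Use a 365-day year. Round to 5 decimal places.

T = 131/365 years.
Growth of 1 GBP over T: 1 + 0.0823×131/365 = 1.0295378.
Growth of 1 CNY over T: 1 + 0.0996×131/365 = 1.0357468.
CIP: F = S · (grow GBP)/(grow CNY) = 0.10561 × 1.0295378/1.0357468 = 0.1049769 GBP per CNY.

0.10498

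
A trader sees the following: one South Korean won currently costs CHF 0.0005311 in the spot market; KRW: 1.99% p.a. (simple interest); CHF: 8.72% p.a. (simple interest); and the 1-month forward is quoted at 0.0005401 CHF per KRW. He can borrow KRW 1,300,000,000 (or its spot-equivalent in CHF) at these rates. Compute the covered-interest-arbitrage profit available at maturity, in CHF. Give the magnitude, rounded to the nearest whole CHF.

CHF 7,847

T = 1/12 years.
Invest the KRW and cover forward: 1,300,000,000 × 1.00165833 × 0.0005401 = CHF 703,294.36.
Convert at spot and invest in CHF: 1,300,000,000 × 0.0005311 × 1.00726667 = CHF 695,447.13.
The quoted forward overvalues KRW, so borrow CHF, buy KRW at spot, deposit the KRW at 1.99%, and sell the proceeds forward at 0.0005401.
Arbitrage profit = |703,294.36 − 695,447.13| = CHF 7,847.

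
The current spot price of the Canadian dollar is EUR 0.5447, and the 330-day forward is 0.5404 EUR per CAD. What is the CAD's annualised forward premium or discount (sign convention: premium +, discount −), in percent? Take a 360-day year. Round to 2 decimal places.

T = 330/360 years.
(F − S)/S = (0.5404 − 0.5447)/0.5447 = -0.0078943.
×(1/T) gives -0.86% p.a.

-0.86%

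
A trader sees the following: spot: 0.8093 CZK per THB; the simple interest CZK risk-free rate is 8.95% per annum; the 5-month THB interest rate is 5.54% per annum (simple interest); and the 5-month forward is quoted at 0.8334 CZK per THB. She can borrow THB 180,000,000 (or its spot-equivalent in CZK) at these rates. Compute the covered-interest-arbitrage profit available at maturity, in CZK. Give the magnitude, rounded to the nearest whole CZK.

CZK 2,368,351

T = 5/12 years.
Route A — deposit THB, sell forward: 180,000,000 × 1.02308333333 × 0.8334 = CZK 153,474,777.00.
Route B — convert at spot, deposit CZK: 180,000,000 × 0.8093 × 1.03729166667 = CZK 151,106,426.25.
The quoted forward overvalues THB, so borrow CZK, buy THB at spot, deposit the THB at 5.54%, and sell the proceeds forward at 0.8334.
The gap between the two covered legs is CZK 2,368,351.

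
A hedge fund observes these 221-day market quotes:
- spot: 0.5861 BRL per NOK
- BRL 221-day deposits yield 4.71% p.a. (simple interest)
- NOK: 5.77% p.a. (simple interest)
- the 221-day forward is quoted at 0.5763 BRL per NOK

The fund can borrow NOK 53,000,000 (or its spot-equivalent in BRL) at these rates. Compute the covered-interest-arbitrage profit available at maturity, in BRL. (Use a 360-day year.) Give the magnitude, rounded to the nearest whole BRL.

T = 221/360 years.
Route A — deposit NOK, sell forward: 53,000,000 × 1.0354213889 × 0.5763 = BRL 31,625,807.36.
Route B — convert at spot, deposit BRL: 53,000,000 × 0.5861 × 1.0289141667 = BRL 31,961,469.43.
The quoted forward undervalues NOK, so borrow NOK, convert to BRL at spot, deposit the BRL at 4.71%, and buy NOK forward at 0.5763 to cover the loan.
The gap between the two covered legs is BRL 335,662.

BRL 335,662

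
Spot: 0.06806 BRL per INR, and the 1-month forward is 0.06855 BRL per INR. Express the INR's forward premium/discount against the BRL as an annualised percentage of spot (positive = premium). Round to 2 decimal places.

T = 1/12 years.
(F − S)/S = (0.06855 − 0.06806)/0.06806 = 0.0071995.
Annualise by dividing by T: 0.0071995 / (1/12) = 0.086394 → 8.64%.

+8.64%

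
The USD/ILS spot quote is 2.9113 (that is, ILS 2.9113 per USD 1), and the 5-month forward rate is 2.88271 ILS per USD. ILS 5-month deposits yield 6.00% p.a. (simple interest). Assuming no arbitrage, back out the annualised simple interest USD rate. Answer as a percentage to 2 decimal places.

8.44%

T = 5/12 years.
By CIP, F/S equals the ILS-to-USD growth ratio: 2.88271/2.9113 = 0.9901796.
ILS growth factor: 1 + 0.0600×5/12 = 1.025000.
Hence g_USD = 1.0351657.
r = (1.0351657 − 1)/(5/12) = 0.084398 → 8.44%.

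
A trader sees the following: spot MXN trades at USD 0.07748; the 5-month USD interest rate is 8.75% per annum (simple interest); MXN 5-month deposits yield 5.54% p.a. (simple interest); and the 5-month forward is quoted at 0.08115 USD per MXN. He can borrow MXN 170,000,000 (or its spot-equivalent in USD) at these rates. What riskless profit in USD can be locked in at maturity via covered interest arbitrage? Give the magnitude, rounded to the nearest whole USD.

USD 462,132

T = 5/12 years.
Invest the MXN and cover forward: 170,000,000 × 1.0230833333 × 0.08115 = USD 14,113,946.12.
Convert at spot and invest in USD: 170,000,000 × 0.07748 × 1.0364583333 = USD 13,651,814.58.
The quoted forward overvalues MXN, so borrow USD, buy MXN at spot, deposit the MXN at 5.54%, and sell the proceeds forward at 0.08115.
The gap between the two covered legs is USD 462,132.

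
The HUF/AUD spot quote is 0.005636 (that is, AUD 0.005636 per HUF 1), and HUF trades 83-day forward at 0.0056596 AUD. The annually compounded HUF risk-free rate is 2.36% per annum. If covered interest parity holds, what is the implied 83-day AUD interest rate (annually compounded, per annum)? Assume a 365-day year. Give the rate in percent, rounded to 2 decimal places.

4.26%

T = 83/365 years.
By CIP, F/S equals the AUD-to-HUF growth ratio: 0.0056596/0.005636 = 1.0041874.
The HUF side grows by (1 + 0.0236)^(83/365) = 1.0053183.
So the AUD growth factor = 1.009528.
r = 1.009528^(365/83) − 1 = 0.042584 → 4.26%.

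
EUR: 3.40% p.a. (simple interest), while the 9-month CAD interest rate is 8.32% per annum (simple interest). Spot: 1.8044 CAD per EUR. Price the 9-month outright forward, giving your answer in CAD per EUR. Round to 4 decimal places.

T = 9/12 years.
CAD growth factor: 1 + 0.0832×9/12 = 1.062400.
EUR accumulates by 1 + 0.0340×9/12 = 1.025500.
Forward (CAD per EUR) = 1.8044 × 1.062400 / 1.025500 = 1.869327.

1.8693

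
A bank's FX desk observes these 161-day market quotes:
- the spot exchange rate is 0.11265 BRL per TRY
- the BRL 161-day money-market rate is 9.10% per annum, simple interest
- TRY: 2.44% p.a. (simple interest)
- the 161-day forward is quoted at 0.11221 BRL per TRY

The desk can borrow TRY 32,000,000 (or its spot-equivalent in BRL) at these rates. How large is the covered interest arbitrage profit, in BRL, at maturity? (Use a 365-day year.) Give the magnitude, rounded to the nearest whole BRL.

T = 161/365 years.
Keep in TRY, deliver into the forward: 32,000,000·1.01076274·0.11221 = BRL 3,629,365.99.
Swap to BRL now, deposit: 32,000,000·0.11265·1.040139726 = BRL 3,749,495.68.
The quoted forward undervalues TRY, so borrow TRY, convert to BRL at spot, deposit the BRL at 9.10%, and buy TRY forward at 0.11221 to cover the loan.
Profit = 3,749,495.68 − 3,629,365.99 = BRL 120,130.

BRL 120,130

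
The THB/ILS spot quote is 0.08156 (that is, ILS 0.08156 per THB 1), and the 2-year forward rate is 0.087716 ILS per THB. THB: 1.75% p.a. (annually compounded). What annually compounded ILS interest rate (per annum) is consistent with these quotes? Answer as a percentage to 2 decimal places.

T = 2 years.
F/S = 0.087716/0.08156 = 1.0754782 = (growth of ILS) / (growth of THB).
THB growth factor: (1 + 0.0175)^2 = 1.0353063.
So the ILS growth factor = 1.1134494.
r = 1.1134494^(1/2) − 1 = 0.055201 → 5.52%.

5.52%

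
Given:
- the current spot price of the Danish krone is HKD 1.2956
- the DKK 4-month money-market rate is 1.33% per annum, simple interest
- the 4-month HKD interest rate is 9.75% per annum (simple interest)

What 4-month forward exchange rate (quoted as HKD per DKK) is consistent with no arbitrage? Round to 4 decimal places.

T = 4/12 years.
HKD growth factor: 1 + 0.0975×4/12 = 1.032500.
DKK accumulates by 1 + 0.0133×4/12 = 1.0044333.
CIP: F = S · (grow HKD)/(grow DKK) = 1.2956 × 1.032500/1.0044333 = 1.331803 HKD per DKK.

1.3318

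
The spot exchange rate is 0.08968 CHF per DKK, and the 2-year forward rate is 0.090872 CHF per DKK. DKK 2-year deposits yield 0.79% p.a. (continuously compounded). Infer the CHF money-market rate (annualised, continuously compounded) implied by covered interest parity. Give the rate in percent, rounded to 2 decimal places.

1.45%

T = 2 years.
By CIP, F/S equals the CHF-to-DKK growth ratio: 0.090872/0.08968 = 1.0132917.
DKK growth factor: e^(0.0079×2) = 1.0159255.
That pins the CHF growth at 1.0294289.
Take logs: ln 1.0294289 / 2 = 0.014502, so 1.45%.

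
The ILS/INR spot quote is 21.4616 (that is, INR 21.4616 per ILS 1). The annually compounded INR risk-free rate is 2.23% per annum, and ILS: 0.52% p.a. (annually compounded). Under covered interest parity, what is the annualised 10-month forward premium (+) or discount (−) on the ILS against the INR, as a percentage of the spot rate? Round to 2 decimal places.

+1.70%

T = 10/12 years.
CIP forward (INR per ILS) = 21.4616 × 1.0185491/1.0043315 = 21.7654165.
Annualised premium = (F − S)/S × (1/T) = (21.7654165 − 21.4616)/21.4616 ÷ (10/12) = 1.70%.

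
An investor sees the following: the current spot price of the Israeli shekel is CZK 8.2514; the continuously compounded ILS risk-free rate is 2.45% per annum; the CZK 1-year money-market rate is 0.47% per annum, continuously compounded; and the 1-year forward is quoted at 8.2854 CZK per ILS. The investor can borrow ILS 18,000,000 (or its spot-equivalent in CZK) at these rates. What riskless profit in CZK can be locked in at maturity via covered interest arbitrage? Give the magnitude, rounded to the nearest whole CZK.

T = 1 year.
Invest the ILS and cover forward: 18,000,000 × 1.02480259111 × 8.2854 = CZK 152,836,188.99.
Convert at spot and invest in CZK: 18,000,000 × 8.2514 × 1.00471106232 = CZK 149,224,911.47.
The quoted forward overvalues ILS, so borrow CZK, buy ILS at spot, deposit the ILS at 2.45%, and sell the proceeds forward at 8.2854.
Profit = 152,836,188.99 − 149,224,911.47 = CZK 3,611,278.

CZK 3,611,278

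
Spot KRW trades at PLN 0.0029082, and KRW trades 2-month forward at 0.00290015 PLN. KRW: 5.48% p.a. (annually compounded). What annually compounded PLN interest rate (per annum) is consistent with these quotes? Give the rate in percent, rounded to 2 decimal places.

3.74%

T = 2/12 years.
By CIP, F/S equals the PLN-to-KRW growth ratio: 0.00290015/0.0029082 = 0.9972320.
The KRW side grows by (1 + 0.0548)^(2/12) = 1.0089315.
So the PLN growth factor = 1.0061388.
Annualise: 1.0061388^(12/2) − 1 = 0.037403 = 3.74%.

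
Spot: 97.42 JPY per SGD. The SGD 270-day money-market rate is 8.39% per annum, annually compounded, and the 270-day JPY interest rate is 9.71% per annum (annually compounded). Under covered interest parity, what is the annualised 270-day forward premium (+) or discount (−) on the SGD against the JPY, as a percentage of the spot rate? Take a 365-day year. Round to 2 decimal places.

T = 270/365 years.
CIP forward (JPY per SGD) = 97.42 × 1.0709549/1.0614082 = 98.29623.
Annualised premium = (F − S)/S × (1/T) = (98.29623 − 97.42)/97.42 ÷ (270/365) = 1.22%.

+1.22%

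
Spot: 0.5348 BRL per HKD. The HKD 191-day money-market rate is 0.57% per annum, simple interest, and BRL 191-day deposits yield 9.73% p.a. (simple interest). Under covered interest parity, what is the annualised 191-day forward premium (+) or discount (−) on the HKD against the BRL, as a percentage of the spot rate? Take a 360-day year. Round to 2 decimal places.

+9.13%

T = 191/360 years.
No-arbitrage forward: 0.5348 × 1.0516231 / 1.0030242 = 0.5607123 BRL/HKD.
(F − S)/S ÷ T = (0.5607123 − 0.5348)/0.5348/(191/360) = 0.091324 → 9.13%.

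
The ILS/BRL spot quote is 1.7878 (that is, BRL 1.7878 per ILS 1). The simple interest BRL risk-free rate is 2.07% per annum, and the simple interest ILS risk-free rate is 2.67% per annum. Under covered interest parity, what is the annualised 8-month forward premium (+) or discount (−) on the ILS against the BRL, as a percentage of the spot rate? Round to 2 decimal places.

T = 8/12 years.
No-arbitrage forward: 1.7878 × 1.013800 / 1.017800 = 1.7807739 BRL/ILS.
(F − S)/S ÷ T = (1.7807739 − 1.7878)/1.7878/(8/12) = -0.005895 → -0.59%.

-0.59%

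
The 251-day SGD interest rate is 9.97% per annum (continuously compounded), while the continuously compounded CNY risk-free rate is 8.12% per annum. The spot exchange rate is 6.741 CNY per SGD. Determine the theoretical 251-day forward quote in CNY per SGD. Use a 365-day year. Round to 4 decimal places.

6.6558

T = 251/365 years.
Growth of 1 CNY over T: e^(0.0812×251/365) = 1.0574273.
SGD growth factor: e^(0.0997×251/365) = 1.0709658.
So F = 6.741 × 1.0574273 / 1.0709658 = 6.655784 (CNY/SGD).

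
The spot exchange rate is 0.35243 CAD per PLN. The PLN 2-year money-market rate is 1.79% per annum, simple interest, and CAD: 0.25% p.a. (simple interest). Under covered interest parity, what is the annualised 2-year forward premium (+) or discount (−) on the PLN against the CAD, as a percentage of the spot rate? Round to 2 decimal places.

T = 2 years.
CIP forward (CAD per PLN) = 0.35243 × 1.005000/1.035800 = 0.34195033.
(F − S)/S ÷ T = (0.34195033 − 0.35243)/0.35243/2 = -0.014868 → -1.49%.

-1.49%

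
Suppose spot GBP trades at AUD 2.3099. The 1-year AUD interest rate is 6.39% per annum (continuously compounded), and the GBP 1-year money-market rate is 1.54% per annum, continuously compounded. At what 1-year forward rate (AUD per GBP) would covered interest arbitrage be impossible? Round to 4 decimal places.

2.4247

T = 1 year.
AUD growth factor: e^(0.0639×1) = 1.0659858.
Growth of 1 GBP over T: e^(0.0154×1) = 1.0155192.
Forward (AUD per GBP) = 2.3099 × 1.0659858 / 1.0155192 = 2.424691.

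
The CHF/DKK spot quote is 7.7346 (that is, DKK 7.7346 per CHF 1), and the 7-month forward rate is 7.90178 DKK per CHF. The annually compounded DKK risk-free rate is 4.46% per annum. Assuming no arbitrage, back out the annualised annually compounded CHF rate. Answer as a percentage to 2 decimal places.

T = 7/12 years.
CIP gives F = S · g_DKK/g_CHF, so g_DKK/g_CHF = 7.90178/7.7346 = 1.0216146.
DKK growth factor: (1 + 0.0446)^(7/12) = 1.0257799.
So the CHF growth factor = 1.0040772.
Annualise: 1.0040772^(12/7) − 1 = 0.007000 = 0.70%.

0.70%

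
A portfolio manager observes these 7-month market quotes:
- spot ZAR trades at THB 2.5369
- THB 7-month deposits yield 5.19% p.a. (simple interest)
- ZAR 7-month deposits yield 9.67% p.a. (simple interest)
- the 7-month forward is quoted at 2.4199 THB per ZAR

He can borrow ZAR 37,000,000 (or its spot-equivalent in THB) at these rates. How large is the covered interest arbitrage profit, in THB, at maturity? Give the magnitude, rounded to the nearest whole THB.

THB 2,120,179

T = 7/12 years.
Invest the ZAR and cover forward: 37,000,000 × 1.0564083333 × 2.4199 = THB 94,586,893.45.
Convert at spot and invest in THB: 37,000,000 × 2.5369 × 1.030275 = THB 96,707,071.96.
The quoted forward undervalues ZAR, so borrow ZAR, convert to THB at spot, deposit the THB at 5.19%, and buy ZAR forward at 2.4199 to cover the loan.
Profit = 96,707,071.96 − 94,586,893.45 = THB 2,120,179.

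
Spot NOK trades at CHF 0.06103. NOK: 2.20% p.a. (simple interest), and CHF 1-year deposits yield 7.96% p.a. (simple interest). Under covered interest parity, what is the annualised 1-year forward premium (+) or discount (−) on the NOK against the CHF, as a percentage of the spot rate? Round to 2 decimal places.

+5.64%

T = 1 year.
F = S · g_CHF/g_NOK = 0.06103 × 1.079600/1.022000 = 0.06446966.
Annualised premium = (F − S)/S × (1/T) = (0.06446966 − 0.06103)/0.06103 ÷ 1 = 5.64%.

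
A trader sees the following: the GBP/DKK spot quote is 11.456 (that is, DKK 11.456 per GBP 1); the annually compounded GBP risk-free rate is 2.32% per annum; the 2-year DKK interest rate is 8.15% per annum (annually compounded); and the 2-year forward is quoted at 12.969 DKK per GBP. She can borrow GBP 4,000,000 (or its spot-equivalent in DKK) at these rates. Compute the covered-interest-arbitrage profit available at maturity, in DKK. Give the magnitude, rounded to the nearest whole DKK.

DKK 713,282

T = 2 years.
Route A — deposit GBP, sell forward: 4,000,000 × 1.04693824 × 12.969 = DKK 54,310,968.14.
Route B — convert at spot, deposit DKK: 4,000,000 × 11.456 × 1.16964225 = DKK 53,597,686.46.
The quoted forward overvalues GBP, so borrow DKK, buy GBP at spot, deposit the GBP at 2.32%, and sell the proceeds forward at 12.969.
The gap between the two covered legs is DKK 713,282.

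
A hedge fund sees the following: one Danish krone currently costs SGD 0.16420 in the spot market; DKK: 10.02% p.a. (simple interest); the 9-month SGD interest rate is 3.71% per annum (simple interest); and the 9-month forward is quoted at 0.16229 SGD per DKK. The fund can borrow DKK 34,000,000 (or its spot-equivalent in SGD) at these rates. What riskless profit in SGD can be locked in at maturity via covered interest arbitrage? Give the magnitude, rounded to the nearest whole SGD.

SGD 194,386

T = 9/12 years.
Keep in DKK, deliver into the forward: 34,000,000·1.075150·0.16229 = SGD 5,932,527.18.
Swap to SGD now, deposit: 34,000,000·0.16420·1.027825 = SGD 5,738,141.41.
The quoted forward overvalues DKK, so borrow SGD, buy DKK at spot, deposit the DKK at 10.02%, and sell the proceeds forward at 0.16229.
The gap between the two covered legs is SGD 194,386.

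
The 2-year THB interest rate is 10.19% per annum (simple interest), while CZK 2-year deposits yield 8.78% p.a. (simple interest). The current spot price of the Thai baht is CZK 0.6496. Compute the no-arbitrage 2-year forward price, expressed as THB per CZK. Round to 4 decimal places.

1.5763

T = 2 years.
Growth of 1 CZK over T: 1 + 0.0878×2 = 1.175600.
THB growth factor: 1 + 0.1019×2 = 1.203800.
CIP: F = S · (grow CZK)/(grow THB) = 0.6496 × 1.175600/1.203800 = 0.6343826 CZK per THB.
Invert for THB per CZK: 1 / 0.6343826 = 1.5763.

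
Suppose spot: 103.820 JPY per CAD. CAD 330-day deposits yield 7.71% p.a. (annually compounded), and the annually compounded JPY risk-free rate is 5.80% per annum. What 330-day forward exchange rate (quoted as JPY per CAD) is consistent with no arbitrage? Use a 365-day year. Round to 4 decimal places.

T = 330/365 years.
JPY accumulates by (1 + 0.0580)^(330/365) = 1.052295533.
CAD growth factor: (1 + 0.0771)^(330/365) = 1.06945615.
So F = 103.82 × 1.052295533 / 1.06945615 = 102.154092 (JPY/CAD).

102.1541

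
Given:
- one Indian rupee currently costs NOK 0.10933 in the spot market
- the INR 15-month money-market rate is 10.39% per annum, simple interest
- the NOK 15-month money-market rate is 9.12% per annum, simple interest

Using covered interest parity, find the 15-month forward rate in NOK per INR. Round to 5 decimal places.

T = 15/12 years.
Growth of 1 NOK over T: 1 + 0.0912×15/12 = 1.114000.
INR growth factor: 1 + 0.1039×15/12 = 1.129875.
So F = 0.10933 × 1.114000 / 1.129875 = 0.1077939 (NOK/INR).

0.10779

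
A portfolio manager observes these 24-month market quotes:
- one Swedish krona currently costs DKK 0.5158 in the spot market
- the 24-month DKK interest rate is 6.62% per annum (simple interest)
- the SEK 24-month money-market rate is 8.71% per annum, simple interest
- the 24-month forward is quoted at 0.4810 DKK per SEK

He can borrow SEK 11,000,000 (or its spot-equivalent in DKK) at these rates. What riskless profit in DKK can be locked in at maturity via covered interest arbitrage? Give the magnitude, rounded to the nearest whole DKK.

T = 2 years.
Keep in SEK, deliver into the forward: 11,000,000·1.174200·0.4810 = DKK 6,212,692.20.
Swap to DKK now, deposit: 11,000,000·0.5158·1.132400 = DKK 6,425,011.12.
The quoted forward undervalues SEK, so borrow SEK, convert to DKK at spot, deposit the DKK at 6.62%, and buy SEK forward at 0.4810 to cover the loan.
The gap between the two covered legs is DKK 212,319.

DKK 212,319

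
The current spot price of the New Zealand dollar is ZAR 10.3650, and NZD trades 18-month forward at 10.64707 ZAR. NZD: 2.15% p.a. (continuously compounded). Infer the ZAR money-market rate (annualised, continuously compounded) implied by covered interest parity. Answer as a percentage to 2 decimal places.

T = 18/12 years.
By CIP, F/S equals the ZAR-to-NZD growth ratio: 10.64707/10.365 = 1.0272137.
NZD growth factor: e^(0.0215×18/12) = 1.0327757.
That pins the ZAR growth at 1.0608813.
r = ln(1.0608813)/(18/12) = 0.039400 → 3.94%.

3.94%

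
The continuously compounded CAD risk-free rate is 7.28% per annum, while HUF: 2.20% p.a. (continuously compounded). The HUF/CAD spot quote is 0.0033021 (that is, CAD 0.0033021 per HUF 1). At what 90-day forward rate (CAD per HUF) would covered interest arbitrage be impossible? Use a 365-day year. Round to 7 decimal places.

0.0033437

T = 90/365 years.
CAD growth factor: e^(0.0728×90/365) = 1.0181128.
HUF accumulates by e^(0.0220×90/365) = 1.0054394.
CIP: F = S · (grow CAD)/(grow HUF) = 0.0033021 × 1.0181128/1.0054394 = 0.003343722 CAD per HUF.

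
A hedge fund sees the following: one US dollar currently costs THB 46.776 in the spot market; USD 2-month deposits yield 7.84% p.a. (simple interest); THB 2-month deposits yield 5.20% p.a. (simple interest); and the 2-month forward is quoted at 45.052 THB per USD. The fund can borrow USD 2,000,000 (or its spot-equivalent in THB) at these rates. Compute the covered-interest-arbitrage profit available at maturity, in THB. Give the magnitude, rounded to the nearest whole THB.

THB 3,081,425

T = 2/12 years.
Keep in USD, deliver into the forward: 2,000,000·1.0130666667·45.052 = THB 91,281,358.94.
Swap to THB now, deposit: 2,000,000·46.776·1.0086666667 = THB 94,362,784.00.
The quoted forward undervalues USD, so borrow USD, convert to THB at spot, deposit the THB at 5.20%, and buy USD forward at 45.052 to cover the loan.
Arbitrage profit = |91,281,358.94 − 94,362,784.00| = THB 3,081,425.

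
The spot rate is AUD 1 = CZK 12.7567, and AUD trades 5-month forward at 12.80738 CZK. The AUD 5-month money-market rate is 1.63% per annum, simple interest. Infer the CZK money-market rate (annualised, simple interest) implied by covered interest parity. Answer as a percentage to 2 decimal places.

2.59%

T = 5/12 years.
CIP gives F = S · g_CZK/g_AUD, so g_CZK/g_AUD = 12.80738/12.7567 = 1.0039728.
The AUD side grows by 1 + 0.0163×5/12 = 1.0067917.
That pins the CZK growth at 1.0107915.
r = (1.0107915 − 1)/(5/12) = 0.025900 → 2.59%.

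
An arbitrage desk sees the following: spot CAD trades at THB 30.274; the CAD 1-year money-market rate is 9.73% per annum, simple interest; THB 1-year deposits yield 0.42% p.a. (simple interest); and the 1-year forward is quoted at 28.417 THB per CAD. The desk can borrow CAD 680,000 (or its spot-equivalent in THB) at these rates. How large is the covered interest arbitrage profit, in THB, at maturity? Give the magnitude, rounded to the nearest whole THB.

T = 1 year.
Route A — deposit CAD, sell forward: 680,000 × 1.097300 × 28.417 = THB 21,203,742.39.
Route B — convert at spot, deposit THB: 680,000 × 30.274 × 1.004200 = THB 20,672,782.54.
The quoted forward overvalues CAD, so borrow THB, buy CAD at spot, deposit the CAD at 9.73%, and sell the proceeds forward at 28.417.
Arbitrage profit = |21,203,742.39 − 20,672,782.54| = THB 530,960.

THB 530,960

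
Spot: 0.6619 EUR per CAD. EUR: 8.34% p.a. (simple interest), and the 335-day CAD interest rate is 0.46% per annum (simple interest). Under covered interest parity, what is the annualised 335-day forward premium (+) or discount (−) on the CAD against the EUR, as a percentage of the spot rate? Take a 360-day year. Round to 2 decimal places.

T = 335/360 years.
No-arbitrage forward: 0.6619 × 1.0776083 / 1.0042806 = 0.7102287 EUR/CAD.
Annualised premium = (F − S)/S × (1/T) = (0.7102287 − 0.6619)/0.6619 ÷ (335/360) = 7.85%.

+7.85%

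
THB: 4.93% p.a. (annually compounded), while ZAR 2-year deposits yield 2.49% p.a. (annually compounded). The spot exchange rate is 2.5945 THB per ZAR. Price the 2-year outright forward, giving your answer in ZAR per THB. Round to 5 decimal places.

T = 2 years.
THB growth factor: (1 + 0.0493)^2 = 1.1010305.
ZAR growth factor: (1 + 0.0249)^2 = 1.050420.
Forward (THB per ZAR) = 2.5945 × 1.1010305 / 1.050420 = 2.719506.
Quoted the other way: 1/2.719506 = 0.36771 ZAR per THB.

0.36771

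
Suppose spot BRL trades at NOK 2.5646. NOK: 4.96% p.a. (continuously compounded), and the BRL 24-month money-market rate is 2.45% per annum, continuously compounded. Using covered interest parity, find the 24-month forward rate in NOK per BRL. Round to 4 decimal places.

2.6966

T = 2 years.
NOK growth factor: e^(0.0496×2) = 1.1042871.
BRL growth factor: e^(0.0245×2) = 1.0502204.
Forward (NOK per BRL) = 2.5646 × 1.1042871 / 1.0502204 = 2.696629.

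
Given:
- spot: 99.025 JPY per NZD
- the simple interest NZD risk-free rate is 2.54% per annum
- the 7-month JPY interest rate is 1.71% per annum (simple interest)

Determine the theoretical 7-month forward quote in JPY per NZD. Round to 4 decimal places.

98.5526

T = 7/12 years.
JPY accumulates by 1 + 0.0171×7/12 = 1.009975.
NZD growth factor: 1 + 0.0254×7/12 = 1.01481667.
So F = 99.025 × 1.009975 / 1.01481667 = 98.552554 (JPY/NZD).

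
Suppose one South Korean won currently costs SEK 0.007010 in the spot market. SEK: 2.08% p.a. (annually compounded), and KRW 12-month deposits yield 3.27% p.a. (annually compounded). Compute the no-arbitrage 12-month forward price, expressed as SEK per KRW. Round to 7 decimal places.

0.0069292

T = 1 year.
Growth of 1 SEK over T: (1 + 0.0208)^1 = 1.020800.
KRW growth factor: (1 + 0.0327)^1 = 1.032700.
Forward (SEK per KRW) = 0.00701 × 1.020800 / 1.032700 = 0.006929222.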